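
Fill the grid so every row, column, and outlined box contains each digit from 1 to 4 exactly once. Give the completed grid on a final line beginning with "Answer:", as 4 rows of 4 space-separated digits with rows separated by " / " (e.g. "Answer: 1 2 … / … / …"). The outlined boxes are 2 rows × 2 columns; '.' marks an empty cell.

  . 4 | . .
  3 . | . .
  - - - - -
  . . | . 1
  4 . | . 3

Step 1. [r3c1∈{2}] only 2 remains possible at r3c1 ⇒ r3c1=2.
Step 2. [r2c2∈{1,2}] col 2 places 2 nowhere but r2c2. So r2c2=2.
Step 3. [r2c3∈{1,4}] row 2 places 1 nowhere but r2c3, so r2c3=1.
Step 4. [r4c3∈{2}] r4c3's peers cover all but 2, so r4c3=2.
Step 5. [r1c4∈{2}] nothing but 2 survives at r1c4 ⇒ r1c4=2.
Step 6. [r3c3∈{4}] r3c3's peers cover all but 4, so r3c3=4.
Step 7. [r3c2∈{3}] nothing but 3 survives at r3c2. So r3c2=3.
Step 8. [r4c2∈{1}] r4c2 is down to just 1 ⇒ r4c2=1.
Step 9. [r1c3∈{3}] nothing but 3 survives at r1c3, so r1c3=3.
Step 10. [r1c1∈{1}] r1c1's peers cover all but 1 ⇒ r1c1=1.
Step 11. [r2c4∈{4}] r2c4 is down to just 4, so r2c4=4.

Answer: 1 4 3 2 / 3 2 1 4 / 2 3 4 1 / 4 1 2 3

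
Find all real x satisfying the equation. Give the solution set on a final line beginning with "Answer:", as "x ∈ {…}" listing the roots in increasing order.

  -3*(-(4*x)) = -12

Step 1. [-3*(-(4*x)) = -12] -3 out front; divide by -3 ⇒ div: -(4*x) = 4.
Step 2. [-(4*x) = 4] flip signs both sides ⇒ neg: 4*x = -4.
Step 3. [4*x = -4] LHS = 4·(…); ÷4 both sides ⇒ div: x = -1.

Answer: x ∈ {-1}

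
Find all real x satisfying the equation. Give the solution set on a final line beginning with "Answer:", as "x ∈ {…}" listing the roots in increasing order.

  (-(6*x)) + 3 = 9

Step 1. [(-(6*x)) + 3 = 9] peel the +3: subtract 3 from each side. So sub: -(6*x) = 6.
Step 2. [-(6*x) = 6] leading − — multiply by −1, so neg: 6*x = -6.
Step 3. [6*x = -6] 6 out front; divide by 6 ⇒ div: x = -1.

Answer: x ∈ {-1}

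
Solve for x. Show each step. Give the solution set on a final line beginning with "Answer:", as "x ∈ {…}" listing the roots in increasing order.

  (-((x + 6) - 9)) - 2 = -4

Step 1. [(-((x + 6) - 9)) - 2 = -4] 2 comes off first (add 2) ⇒ sub: -((x + 6) - 9) = -2.
Step 2. [-((x + 6) - 9) = -2] LHS negated; negate both sides ⇒ neg: (x + 6) - 9 = 2.
Step 3. [(x + 6) - 9 = 2] the outer -9 inverts by adding 9 ⇒ sub: x + 6 = 11.
Step 4. [x + 6 = 11] subtract 6: x sits inside (… + 6), so sub: x = 5.

Answer: x ∈ {5}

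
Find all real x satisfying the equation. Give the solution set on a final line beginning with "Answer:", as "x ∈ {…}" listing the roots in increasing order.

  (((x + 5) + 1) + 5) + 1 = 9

Step 1. [(((x + 5) + 1) + 5) + 1 = 9] subtract 1: x sits inside (… + 1) ⇒ sub: ((x + 5) + 1) + 5 = 8.
Step 2. [((x + 5) + 1) + 5 = 8] +5 is outermost — subtract 5 both sides. So sub: (x + 5) + 1 = 3.
Step 3. [(x + 5) + 1 = 3] peel the +1: subtract 1 from each side ⇒ sub: x + 5 = 2.
Step 4. [x + 5 = 2] subtract 5: x sits inside (… + 5). So sub: x = -3.

Answer: x ∈ {-3}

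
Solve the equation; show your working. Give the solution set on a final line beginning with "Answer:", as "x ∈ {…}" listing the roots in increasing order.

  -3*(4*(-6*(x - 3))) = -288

Step 1. [-3*(4*(-6*(x - 3))) = -288] divide by the outer -3 ⇒ div: 4*(-6*(x - 3)) = 96.
Step 2. [4*(-6*(x - 3)) = 96] 4 out front; divide by 4. So div: -6*(x - 3) = 24.
Step 3. [-6*(x - 3) = 24] leading coefficient -6: divide by -6 ⇒ div: x - 3 = -4.
Step 4. [x - 3 = -4] peel the -3: add 3 from each side. So sub: x = -1.

Answer: x ∈ {-1}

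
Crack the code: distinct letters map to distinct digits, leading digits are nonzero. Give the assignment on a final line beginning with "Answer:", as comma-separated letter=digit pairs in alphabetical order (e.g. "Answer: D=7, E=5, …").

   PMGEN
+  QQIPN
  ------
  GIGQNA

Step 1. [G] the sum has 6 digits but both addends have 5; that extra leading digit G is the final carry, namely 1 ⇒ G=1.
Step 2. [col 1: N + N ≡ A (mod 10)] no forcing yet in column 1 (carry-in 0); A=4 is free and consistent — try it, so A=4.
Step 3. [col 1: N + N ≡ A (mod 10)] several values work for N in column 1 (N + N ≡ A (mod 10), carry-in 0); try N=2, so N=2.
Step 4. [col 2: E + P ≡ N (mod 10)] several values work for E in column 2 (E + P ≡ N (mod 10), carry-in 0); try E=5, so E=5.
Step 5. [col 2: E + P ≡ N (mod 10)] from column 2 (E=5, N=2, carry-in 0, digits 1,2,4,5 already taken and all letters distinct): P must equal 7. So P=7.
Step 6. [col 3: G + I ≡ Q (mod 10)] several values work for I in column 3 (G + I ≡ Q (mod 10), carry-in 1); try I=6 ⇒ I=6.
Step 7. [col 3: G + I ≡ Q (mod 10)] column 3 reads G+I+carry(1)=Q with G=1, I=6; with digits 1,2,4,5,6,7 already taken and all letters distinct, the only value for Q is 8, so Q=8.
Step 8. [col 4: M + Q ≡ G (mod 10)] from column 4 (Q=8, G=1, carry-in 0, digits 1,2,4,5,6,7,8 already taken and all letters distinct): M must equal 3, so M=3.

Answer: A=4, E=5, G=1, I=6, M=3, N=2, P=7, Q=8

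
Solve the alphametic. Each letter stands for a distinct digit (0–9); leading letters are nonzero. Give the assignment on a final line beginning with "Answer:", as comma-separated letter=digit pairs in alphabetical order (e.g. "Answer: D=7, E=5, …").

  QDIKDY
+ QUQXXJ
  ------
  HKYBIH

Step 1. [col 1: Y + J ≡ H (mod 10)] no forcing yet in column 1 (carry-in 0); H=5 is free and consistent — try it. So H=5.
Step 2. [col 1: Y + J ≡ H (mod 10)] no forcing yet in column 1 (carry-in 0); J=9 is free and consistent — try it ⇒ J=9.
Step 3. [col 1: Y + J ≡ H (mod 10)] from column 1 (J=9, H=5, carry-in 0, digits 5,9 already taken and all letters distinct): Y must equal 6, so Y=6.
Step 4. [col 2: D + X ≡ I (mod 10)] several values work for I in column 2 (D + X ≡ I (mod 10), carry-in 1); try I=3, so I=3.
Step 5. [col 2: D + X ≡ I (mod 10)] no forcing yet in column 2 (carry-in 1); X=8 is free and consistent — try it. So X=8.
Step 6. [col 2: D + X ≡ I (mod 10)] from column 2 (X=8, I=3, carry-in 1, digits 3,5,6,8,9 already taken and all letters distinct): D must equal 4. So D=4.
Step 7. [col 3: K + X ≡ B (mod 10)] several values work for B in column 3 (K + X ≡ B (mod 10), carry-in 1); try B=0. So B=0.
Step 8. [col 3: K + X ≡ B (mod 10)] column 3 reads K+X+carry(1)=B with X=8, B=0; with digits 0,3,4,5,6,8,9 already taken and all letters distinct, the only value for K is 1, so K=1.
Step 9. [col 4: I + Q ≡ Y (mod 10)] column 4: given I=3, Y=6, carry-in 1, and digits 0,1,3,4,5,6,8,9 already taken and all letters distinct, I+Q≡Y (mod 10) forces Q=2, so Q=2.
Step 10. [col 5: D + U ≡ K (mod 10)] column 5 reads D+U+carry(0)=K with D=4, K=1; with digits 0,1,2,3,4,5,6,8,9 already taken and all letters distinct, the only value for U is 7. So U=7.

Answer: B=0, D=4, H=5, I=3, J=9, K=1, Q=2, U=7, X=8, Y=6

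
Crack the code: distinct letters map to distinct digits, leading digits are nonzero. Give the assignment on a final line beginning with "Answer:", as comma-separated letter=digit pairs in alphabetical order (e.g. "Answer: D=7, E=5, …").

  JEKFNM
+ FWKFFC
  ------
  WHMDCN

Step 1. [col 1: M + C ≡ N (mod 10)] no forcing yet in column 1 (carry-in 0); M=8 is free and consistent — try it ⇒ M=8.
Step 2. [col 1: M + C ≡ N (mod 10)] several values work for C in column 1 (M + C ≡ N (mod 10), carry-in 0); try C=7 ⇒ C=7.
Step 3. [col 1: M + C ≡ N (mod 10)] column 1 reads M+C+carry(0)=N with M=8, C=7; with digits 7,8 already taken and all letters distinct, the only value for N is 5. So N=5.
Step 4. [col 2: N + F ≡ C (mod 10)] in column 2 we have N+F≡C with carry-in 1; given N=5, C=7 and digits 5,7,8 already taken and all letters distinct, that pins F to 1. So F=1.
Step 5. [col 3: F + F ≡ D (mod 10)] from column 3 (F=1, carry-in 0, digits 1,5,7,8 already taken and all letters distinct): D must equal 2 ⇒ D=2.
Step 6. [col 4: K + K ≡ M (mod 10)] column 4 (K + K ≡ M (mod 10), carry-in 0) doesn't pin K yet; pick K=9 and continue, so K=9.
Step 7. [col 5: E + W ≡ H (mod 10)] column 5 (E + W ≡ H (mod 10), carry-in 1) doesn't pin H yet; pick H=0 and continue ⇒ H=0.
Step 8. [col 5: E + W ≡ H (mod 10)] column 5 (E + W ≡ H (mod 10), carry-in 1) doesn't pin W yet; pick W=6 and continue, so W=6.
Step 9. [col 5: E + W ≡ H (mod 10)] in column 5 we have E+W≡H with carry-in 1; given W=6, H=0 and digits 0,1,2,5,6,7,8,9 already taken and all letters distinct, that pins E to 3, so E=3.
Step 10. [col 6: J + F ≡ W (mod 10)] column 6 reads J+F+carry(1)=W with F=1, W=6; with digits 0,1,2,3,5,6,7,8,9 already taken and all letters distinct, the only value for J is 4, so J=4.

Answer: C=7, D=2, E=3, F=1, H=0, J=4, K=9, M=8, N=5, W=6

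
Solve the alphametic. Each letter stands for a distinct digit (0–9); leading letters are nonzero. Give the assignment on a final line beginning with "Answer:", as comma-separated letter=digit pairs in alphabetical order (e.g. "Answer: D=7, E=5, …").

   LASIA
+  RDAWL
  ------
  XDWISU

Step 1. [col 1: A + L ≡ U (mod 10)] A=2 is one option consistent with column 1 (A + L ≡ U (mod 10), carry-in 0) — take it. So A=2.
Step 2. [X] adding two 5-digit numbers gives at most 5+1 digits, and here it does — X is that final carry and must be 1. So X=1.
Step 3. [col 1: A + L ≡ U (mod 10)] column 1 (A + L ≡ U (mod 10), carry-in 0) doesn't pin U yet; pick U=8 and continue ⇒ U=8.
Step 4. [col 1: A + L ≡ U (mod 10)] from column 1 (A=2, U=8, carry-in 0, digits 1,2,8 already taken and all letters distinct): L must equal 6. So L=6.
Step 5. [col 2: I + W ≡ S (mod 10)] I=3 is one option consistent with column 2 (I + W ≡ S (mod 10), carry-in 0) — take it. So I=3.
Step 6. [col 2: I + W ≡ S (mod 10)] several values work for S in column 2 (I + W ≡ S (mod 10), carry-in 0); try S=0 ⇒ S=0.
Step 7. [col 2: I + W ≡ S (mod 10)] column 2 reads I+W+carry(0)=S with I=3, S=0; with digits 0,1,2,3,6,8 already taken and all letters distinct, the only value for W is 7 ⇒ W=7.
Step 8. [col 4: A + D ≡ W (mod 10)] column 4 reads A+D+carry(0)=W with A=2, W=7; with digits 0,1,2,3,6,7,8 already taken and all letters distinct, the only value for D is 5, so D=5.
Step 9. [col 5: L + R ≡ D (mod 10)] from column 5 (L=6, D=5, carry-in 0, digits 0,1,2,3,5,6,7,8 already taken and all letters distinct): R must equal 9 ⇒ R=9.

Answer: A=2, D=5, I=3, L=6, R=9, S=0, U=8, W=7, X=1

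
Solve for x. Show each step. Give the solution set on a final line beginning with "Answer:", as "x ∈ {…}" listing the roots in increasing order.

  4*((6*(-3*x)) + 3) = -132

Step 1. [4*((6*(-3*x)) + 3) = -132] 4·(inner) — divide through by 4. So div: (6*(-3*x)) + 3 = -33.
Step 2. [(6*(-3*x)) + 3 = -33] peel the +3: subtract 3 from each side ⇒ sub: 6*(-3*x) = -36.
Step 3. [6*(-3*x) = -36] leading coefficient 6: divide by 6, so div: -3*x = -6.
Step 4. [-3*x = -6] -3·(inner) — divide through by -3 ⇒ div: x = 2.

Answer: x ∈ {2}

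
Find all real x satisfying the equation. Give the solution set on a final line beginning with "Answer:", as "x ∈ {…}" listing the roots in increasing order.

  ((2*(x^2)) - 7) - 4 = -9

Step 1. [((2*(x^2)) - 7) - 4 = -9] 4 comes off first (add 4) ⇒ sub: (2*(x^2)) - 7 = -5.
Step 2. [(2*(x^2)) - 7 = -5] -7 is outermost — add 7 both sides. So sub: 2*(x^2) = 2.
Step 3. [2*(x^2) = 2] 2 out front; divide by 2 ⇒ div: x^2 = 1.
Step 4. [x^2 = 1] √ both sides: 1 ≥ 0 gives two branches ⇒ sqrt: x = 1 or -1.

Answer: x ∈ {-1, 1}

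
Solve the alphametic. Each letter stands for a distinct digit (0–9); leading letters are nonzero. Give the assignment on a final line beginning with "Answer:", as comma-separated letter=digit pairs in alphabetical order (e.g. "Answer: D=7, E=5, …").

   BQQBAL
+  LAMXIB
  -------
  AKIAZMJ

Step 1. [col 1: L + B ≡ J (mod 10)] several values work for B in column 1 (L + B ≡ J (mod 10), carry-in 0); try B=6. So B=6.
Step 2. [col 1: L + B ≡ J (mod 10)] several values work for J in column 1 (L + B ≡ J (mod 10), carry-in 0); try J=3, so J=3.
Step 3. [A] A is the leading digit of a 7-digit sum of two 6-digit numbers; the final carry is exactly 1 ⇒ A=1.
Step 4. [col 1: L + B ≡ J (mod 10)] in column 1 we have L+B≡J with carry-in 0; given B=6, J=3 and digits 1,3,6 already taken and all letters distinct, that pins L to 7, so L=7.
Step 5. [col 2: A + I ≡ M (mod 10)] column 2 (A + I ≡ M (mod 10), carry-in 1) doesn't pin M yet; pick M=2 and continue, so M=2.
Step 6. [col 2: A + I ≡ M (mod 10)] in column 2 we have A+I≡M with carry-in 1; given A=1, M=2 and digits 1,2,3,6,7 already taken and all letters distinct, that pins I to 0, so I=0.
Step 7. [col 3: B + X ≡ Z (mod 10)] no forcing yet in column 3 (carry-in 0); Z=5 is free and consistent — try it, so Z=5.
Step 8. [col 3: B + X ≡ Z (mod 10)] from column 3 (B=6, Z=5, carry-in 0, digits 0,1,2,3,5,6,7 already taken and all letters distinct): X must equal 9 ⇒ X=9.
Step 9. [col 4: Q + M ≡ A (mod 10)] column 4 reads Q+M+carry(1)=A with M=2, A=1; with digits 0,1,2,3,5,6,7,9 already taken and all letters distinct, the only value for Q is 8 ⇒ Q=8.
Step 10. [col 6: B + L ≡ K (mod 10)] column 6 reads B+L+carry(1)=K with B=6, L=7; with digits 0,1,2,3,5,6,7,8,9 already taken and all letters distinct, the only value for K is 4. So K=4.

Answer: A=1, B=6, I=0, J=3, K=4, L=7, M=2, Q=8, X=9, Z=5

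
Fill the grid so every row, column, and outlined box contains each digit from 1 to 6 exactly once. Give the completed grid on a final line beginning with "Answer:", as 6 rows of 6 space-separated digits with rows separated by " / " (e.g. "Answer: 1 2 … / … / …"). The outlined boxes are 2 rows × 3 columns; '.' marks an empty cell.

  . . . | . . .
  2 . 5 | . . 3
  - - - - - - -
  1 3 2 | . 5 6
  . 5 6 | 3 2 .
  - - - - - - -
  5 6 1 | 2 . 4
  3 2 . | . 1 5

Step 1. [r1c1∈{4,6}] col 1 places 6 nowhere but r1c1 ⇒ r1c1=6.
Step 2. [r1c5∈{4}] nothing but 4 survives at r1c5. So r1c5=4.
Step 3. [r1c2∈{1}] r1c2's peers cover all but 1 ⇒ r1c2=1.
Step 4. [r6c4∈{6}] r6c4 is down to just 6 ⇒ r6c4=6.
Step 5. [r2c4∈{1}] r2c4 has the single candidate 1, so r2c4=1.
Step 6. [r4c1∈{4}] r4c1 has the single candidate 4. So r4c1=4.
Step 7. [r1c6∈{2}] only 2 remains possible at r1c6, so r1c6=2.
Step 8. [r6c3∈{4}] r6c3 has the single candidate 4, so r6c3=4.
Step 9. [r4c6∈{1}] r4c6's peers cover all but 1. So r4c6=1.
Step 10. [r1c4∈{5}] r1c4's peers cover all but 5, so r1c4=5.
Step 11. [r2c5∈{6}] only 6 remains possible at r2c5, so r2c5=6.
Step 12. [r3c4∈{4}] only 4 remains possible at r3c4, so r3c4=4.
Step 13. [r1c3∈{3}] r1c3 is down to just 3 ⇒ r1c3=3.
Step 14. [r2c2∈{4}] r2c2 is down to just 4. So r2c2=4.
Step 15. [r5c5∈{3}] r5c5 has the single candidate 3 ⇒ r5c5=3.

Answer: 6 1 3 5 4 2 / 2 4 5 1 6 3 / 1 3 2 4 5 6 / 4 5 6 3 2 1 / 5 6 1 2 3 4 / 3 2 4 6 1 5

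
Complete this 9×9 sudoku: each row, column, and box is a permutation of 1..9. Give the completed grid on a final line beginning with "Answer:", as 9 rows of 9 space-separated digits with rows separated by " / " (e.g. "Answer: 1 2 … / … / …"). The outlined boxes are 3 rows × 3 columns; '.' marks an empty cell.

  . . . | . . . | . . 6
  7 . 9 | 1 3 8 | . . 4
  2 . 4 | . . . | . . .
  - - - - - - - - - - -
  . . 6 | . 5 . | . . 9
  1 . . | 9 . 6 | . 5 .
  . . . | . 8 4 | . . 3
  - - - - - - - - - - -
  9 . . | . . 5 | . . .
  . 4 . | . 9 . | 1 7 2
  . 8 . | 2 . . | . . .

Step 1. [r6c4∈{7}] r6c4's peers cover all but 7. So r6c4=7.
Step 2. [r5c7∈{2,4,7,8}] across row 5, 4 lands solely at r5c7. So r5c7=4.
Step 3. [r8c6∈{3}] r8c6 has the single candidate 3. So r8c6=3.
Step 4. [r3c9∈{1,5,7,8}] 1 has one home in col 9: r3c9, so r3c9=1.
Step 5. [r6c1∈{5}] only 5 remains possible at r6c1, so r6c1=5.
Step 6. [r6c3∈{2}] only 2 remains possible at r6c3, so r6c3=2.
Step 7. [r2c8∈{2}] r2c8's peers cover all but 2. So r2c8=2.
Step 8. [r5c9∈{7,8}] 7 has one home in col 9: r5c9. So r5c9=7.
Step 9. [r5c2∈{3}] r5c2's peers cover all but 3 ⇒ r5c2=3.
Step 10. [r2c7∈{5}] r2c7 has the single candidate 5. So r2c7=5.
Step 11. [r4c6∈{1,2}] across box 5, 1 lands solely at r4c6 ⇒ r4c6=1.
Step 12. [r9c6∈{7}] r9c6's peers cover all but 7. So r9c6=7.
Step 13. [r4c8∈{8}] r4c8 is down to just 8. So r4c8=8.
Step 14. [r3c7∈{3,7,8,9}] in row 3, 8 fits only at r3c7. So r3c7=8.
Step 15. [r3c8∈{3,9}] in row 3, 3 fits only at r3c8. So r3c8=3.
Step 16. [r7c2∈{1,2,6,7}] 2 has one home in row 7: r7c2, so r7c2=2.
Step 17. [r1c8∈{9}] only 9 remains possible at r1c8 ⇒ r1c8=9.
Step 18. [r6c7∈{6}] r6c7's peers cover all but 6 ⇒ r6c7=6.
Step 19. [r3c5∈{6,7}] across row 3, 7 lands solely at r3c5 ⇒ r3c5=7.
Step 20. [r3c4∈{5,6}] in box 2, 6 fits only at r3c4. So r3c4=6.
Step 21. [r1c4∈{4,5}] in col 4, 5 fits only at r1c4 ⇒ r1c4=5.
Step 22. [r7c4∈{4,8}] in col 4, 4 fits only at r7c4. So r7c4=4.
Step 23. [r1c1∈{3,8}] 8 has one home in col 1: r1c1 ⇒ r1c1=8.
Step 24. [r9c1∈{3,6}] across col 1, 3 lands solely at r9c1. So r9c1=3.
Step 25. [r7c8∈{6}] only 6 remains possible at r7c8. So r7c8=6.
Step 26. [r7c5∈{1}] r7c5's peers cover all but 1, so r7c5=1.
Step 27. [r9c3∈{1,5}] across row 9, 1 lands solely at r9c3. So r9c3=1.
Step 28. [r1c6∈{2}] only 2 remains possible at r1c6. So r1c6=2.
Step 29. [r8c1∈{6}] only 6 remains possible at r8c1 ⇒ r8c1=6.
Step 30. [r7c9∈{8}] r7c9 is down to just 8. So r7c9=8.
Step 31. [r4c2∈{7}] only 7 remains possible at r4c2 ⇒ r4c2=7.
Step 32. [r6c2∈{9}] r6c2 has the single candidate 9. So r6c2=9.
Step 33. [r8c4∈{8}] r8c4 is down to just 8, so r8c4=8.
Step 34. [r5c5∈{2}] r5c5 is down to just 2, so r5c5=2.
Step 35. [r1c2∈{1}] only 1 remains possible at r1c2, so r1c2=1.
Step 36. [r5c3∈{8}] r5c3 is down to just 8 ⇒ r5c3=8.
Step 37. [r2c2∈{6}] nothing but 6 survives at r2c2 ⇒ r2c2=6.
Step 38. [r8c3∈{5}] nothing but 5 survives at r8c3. So r8c3=5.
Step 39. [r7c3∈{7}] r7c3 has the single candidate 7 ⇒ r7c3=7.
Step 40. [r4c4∈{3}] r4c4 has the single candidate 3, so r4c4=3.
Step 41. [r1c3∈{3}] only 3 remains possible at r1c3 ⇒ r1c3=3.
Step 42. [r9c5∈{6}] r9c5 is down to just 6. So r9c5=6.
Step 43. [r4c7∈{2}] nothing but 2 survives at r4c7, so r4c7=2.
Step 44. [r7c7∈{3}] nothing but 3 survives at r7c7 ⇒ r7c7=3.
Step 45. [r3c6∈{9}] only 9 remains possible at r3c6, so r3c6=9.
Step 46. [r9c8∈{4}] r9c8 has the single candidate 4, so r9c8=4.
Step 47. [r9c9∈{5}] r9c9's peers cover all but 5, so r9c9=5.
Step 48. [r1c5∈{4}] r1c5 is down to just 4, so r1c5=4.
Step 49. [r9c7∈{9}] nothing but 9 survives at r9c7, so r9c7=9.
Step 50. [r3c2∈{5}] nothing but 5 survives at r3c2. So r3c2=5.
Step 51. [r6c8∈{1}] r6c8 is down to just 1. So r6c8=1.
Step 52. [r1c7∈{7}] r1c7 has the single candidate 7, so r1c7=7.
Step 53. [r4c1∈{4}] r4c1 has the single candidate 4 ⇒ r4c1=4.

Answer: 8 1 3 5 4 2 7 9 6 / 7 6 9 1 3 8 5 2 4 / 2 5 4 6 7 9 8 3 1 / 4 7 6 3 5 1 2 8 9 / 1 3 8 9 2 6 4 5 7 / 5 9 2 7 8 4 6 1 3 / 9 2 7 4 1 5 3 6 8 / 6 4 5 8 9 3 1 7 2 / 3 8 1 2 6 7 9 4 5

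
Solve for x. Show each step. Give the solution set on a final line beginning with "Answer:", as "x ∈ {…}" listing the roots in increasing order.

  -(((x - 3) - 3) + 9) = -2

Step 1. [-(((x - 3) - 3) + 9) = -2] flip signs both sides ⇒ neg: ((x - 3) - 3) + 9 = 2.
Step 2. [((x - 3) - 3) + 9 = 2] the outer +9 inverts by subtracting 9, so sub: (x - 3) - 3 = -7.
Step 3. [(x - 3) - 3 = -7] the outer -3 inverts by adding 3 ⇒ sub: x - 3 = -4.
Step 4. [x - 3 = -4] peel the -3: add 3 from each side. So sub: x = -1.

Answer: x ∈ {-1}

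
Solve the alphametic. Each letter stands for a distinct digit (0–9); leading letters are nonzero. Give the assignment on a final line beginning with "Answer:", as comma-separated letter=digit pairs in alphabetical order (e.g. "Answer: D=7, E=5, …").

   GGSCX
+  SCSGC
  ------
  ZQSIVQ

Step 1. [Z] Z is the leading digit of a 6-digit sum of two 5-digit numbers; the final carry is exactly 1 ⇒ Z=1.
Step 2. [col 1: X + C ≡ Q (mod 10)] column 1 (X + C ≡ Q (mod 10), carry-in 0) doesn't pin X yet; pick X=7 and continue. So X=7.
Step 3. [col 1: X + C ≡ Q (mod 10)] column 1 (X + C ≡ Q (mod 10), carry-in 0) doesn't pin C yet; pick C=6 and continue ⇒ C=6.
Step 4. [col 1: X + C ≡ Q (mod 10)] column 1 reads X+C+carry(0)=Q with X=7, C=6; with digits 1,6,7 already taken and all letters distinct, the only value for Q is 3, so Q=3.
Step 5. [col 2: C + G ≡ V (mod 10)] column 2 (C + G ≡ V (mod 10), carry-in 1) doesn't pin G yet; pick G=8 and continue. So G=8.
Step 6. [col 2: C + G ≡ V (mod 10)] from column 2 (C=6, G=8, carry-in 1, digits 1,3,6,7,8 already taken and all letters distinct): V must equal 5, so V=5.
Step 7. [col 3: S + S ≡ I (mod 10)] column 3: given nothing yet, carry-in 1, and digits 1,3,5,6,7,8 already taken and all letters distinct, S+S≡I (mod 10) forces S=4 ⇒ S=4.
Step 8. [col 3: S + S ≡ I (mod 10)] from column 3 (S=4, carry-in 1, digits 1,3,4,5,6,7,8 already taken and all letters distinct): I must equal 9 ⇒ I=9.

Answer: C=6, G=8, I=9, Q=3, S=4, V=5, X=7, Z=1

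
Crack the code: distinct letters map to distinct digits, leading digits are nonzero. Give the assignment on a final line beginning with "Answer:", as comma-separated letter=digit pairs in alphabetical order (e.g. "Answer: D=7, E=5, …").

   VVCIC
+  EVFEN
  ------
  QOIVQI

Step 1. [Q] Q is the leading digit of a 6-digit sum of two 5-digit numbers; the final carry is exactly 1 ⇒ Q=1.
Step 2. [col 1: C + N ≡ I (mod 10)] no forcing yet in column 1 (carry-in 0); I=6 is free and consistent — try it, so I=6.
Step 3. [col 1: C + N ≡ I (mod 10)] C=7 is one option consistent with column 1 (C + N ≡ I (mod 10), carry-in 0) — take it. So C=7.
Step 4. [col 1: C + N ≡ I (mod 10)] from column 1 (C=7, I=6, carry-in 0, digits 1,6,7 already taken and all letters distinct): N must equal 9 ⇒ N=9.
Step 5. [col 2: I + E ≡ Q (mod 10)] column 2: given I=6, Q=1, carry-in 1, and digits 1,6,7,9 already taken and all letters distinct, I+E≡Q (mod 10) forces E=4 ⇒ E=4.
Step 6. [col 3: C + F ≡ V (mod 10)] several values work for V in column 3 (C + F ≡ V (mod 10), carry-in 1); try V=8. So V=8.
Step 7. [col 3: C + F ≡ V (mod 10)] column 3 reads C+F+carry(1)=V with C=7, V=8; with digits 1,4,6,7,8,9 already taken and all letters distinct, the only value for F is 0. So F=0.
Step 8. [col 5: V + E ≡ O (mod 10)] from column 5 (V=8, E=4, carry-in 1, digits 0,1,4,6,7,8,9 already taken and all letters distinct): O must equal 3 ⇒ O=3.

Answer: C=7, E=4, F=0, I=6, N=9, O=3, Q=1, V=8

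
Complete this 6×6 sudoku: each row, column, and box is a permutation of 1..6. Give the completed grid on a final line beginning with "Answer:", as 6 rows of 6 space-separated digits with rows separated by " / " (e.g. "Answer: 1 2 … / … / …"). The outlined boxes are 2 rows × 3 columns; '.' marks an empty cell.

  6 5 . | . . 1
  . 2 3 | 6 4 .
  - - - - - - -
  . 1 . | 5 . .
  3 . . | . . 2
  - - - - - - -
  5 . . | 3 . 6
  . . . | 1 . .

Step 1. [r5c2∈{4}] nothing but 4 survives at r5c2 ⇒ r5c2=4.
Step 2. [r3c1∈{2,4}] r3c1 is the only open cell in col 1 admitting 4 ⇒ r3c1=4.
Step 3. [r4c2∈{6}] r4c2 is down to just 6 ⇒ r4c2=6.
Step 4. [r5c5∈{2}] r5c5's peers cover all but 2 ⇒ r5c5=2.
Step 5. [r3c3∈{2}] r3c3 is down to just 2. So r3c3=2.
Step 6. [r2c6∈{5}] r2c6 is down to just 5. So r2c6=5.
Step 7. [r1c5∈{3}] nothing but 3 survives at r1c5 ⇒ r1c5=3.
Step 8. [r5c3∈{1}] only 1 remains possible at r5c3. So r5c3=1.
Step 9. [r3c6∈{3}] r3c6 has the single candidate 3. So r3c6=3.
Step 10. [r1c4∈{2}] r1c4's peers cover all but 2, so r1c4=2.
Step 11. [r2c1∈{1}] r2c1 is down to just 1. So r2c1=1.
Step 12. [r3c5∈{6}] r3c5 has the single candidate 6. So r3c5=6.
Step 13. [r6c5∈{5}] nothing but 5 survives at r6c5, so r6c5=5.
Step 14. [r6c1∈{2}] r6c1's peers cover all but 2, so r6c1=2.
Step 15. [r4c4∈{4}] nothing but 4 survives at r4c4 ⇒ r4c4=4.
Step 16. [r6c2∈{3}] r6c2 has the single candidate 3 ⇒ r6c2=3.
Step 17. [r1c3∈{4}] r1c3 has the single candidate 4. So r1c3=4.
Step 18. [r6c6∈{4}] only 4 remains possible at r6c6, so r6c6=4.
Step 19. [r6c3∈{6}] r6c3 is down to just 6, so r6c3=6.
Step 20. [r4c5∈{1}] only 1 remains possible at r4c5. So r4c5=1.
Step 21. [r4c3∈{5}] only 5 remains possible at r4c3, so r4c3=5.

Answer: 6 5 4 2 3 1 / 1 2 3 6 4 5 / 4 1 2 5 6 3 / 3 6 5 4 1 2 / 5 4 1 3 2 6 / 2 3 6 1 5 4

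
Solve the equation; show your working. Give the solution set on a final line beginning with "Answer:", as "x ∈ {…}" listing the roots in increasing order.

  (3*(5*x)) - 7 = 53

Step 1. [(3*(5*x)) - 7 = 53] -7 is outermost — add 7 both sides. So sub: 3*(5*x) = 60.
Step 2. [3*(5*x) = 60] 3 out front; divide by 3 ⇒ div: 5*x = 20.
Step 3. [5*x = 20] LHS = 5·(…); ÷5 both sides. So div: x = 4.

Answer: x ∈ {4}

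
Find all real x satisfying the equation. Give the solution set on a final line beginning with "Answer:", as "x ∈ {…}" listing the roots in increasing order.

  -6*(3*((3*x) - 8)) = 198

Step 1. [-6*(3*((3*x) - 8)) = 198] -6·(inner) — divide through by -6, so div: 3*((3*x) - 8) = -33.
Step 2. [3*((3*x) - 8) = -33] 3·(inner) — divide through by 3, so div: (3*x) - 8 = -11.
Step 3. [(3*x) - 8 = -11] -8 is outermost — add 8 both sides. So sub: 3*x = -3.
Step 4. [3*x = -3] 3·(inner) — divide through by 3, so div: x = -1.

Answer: x ∈ {-1}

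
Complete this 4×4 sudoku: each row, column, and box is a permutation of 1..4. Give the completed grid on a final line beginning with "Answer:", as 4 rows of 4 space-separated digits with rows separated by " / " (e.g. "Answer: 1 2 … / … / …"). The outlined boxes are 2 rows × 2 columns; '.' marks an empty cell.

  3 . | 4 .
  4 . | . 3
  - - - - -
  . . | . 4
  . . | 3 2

Step 1. [r4c1∈{1}] r4c1's peers cover all but 1 ⇒ r4c1=1.
Step 2. [r1c2∈{1,2}] row 1 places 2 nowhere but r1c2. So r1c2=2.
Step 3. [r2c2∈{1}] r2c2 has the single candidate 1. So r2c2=1.
Step 4. [r3c3∈{1}] r3c3's peers cover all but 1. So r3c3=1.
Step 5. [r4c2∈{4}] nothing but 4 survives at r4c2. So r4c2=4.
Step 6. [r1c4∈{1}] r1c4's peers cover all but 1 ⇒ r1c4=1.
Step 7. [r3c2∈{3}] r3c2 is down to just 3 ⇒ r3c2=3.
Step 8. [r3c1∈{2}] nothing but 2 survives at r3c1. So r3c1=2.
Step 9. [r2c3∈{2}] r2c3's peers cover all but 2 ⇒ r2c3=2.

Answer: 3 2 4 1 / 4 1 2 3 / 2 3 1 4 / 1 4 3 2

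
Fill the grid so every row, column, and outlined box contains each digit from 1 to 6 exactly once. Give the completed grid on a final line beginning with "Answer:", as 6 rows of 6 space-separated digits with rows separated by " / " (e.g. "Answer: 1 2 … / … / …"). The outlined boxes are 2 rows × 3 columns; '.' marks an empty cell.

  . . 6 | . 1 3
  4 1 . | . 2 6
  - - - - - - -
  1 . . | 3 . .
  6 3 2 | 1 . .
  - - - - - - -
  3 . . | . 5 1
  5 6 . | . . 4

Step 1. [r5c2∈{2,4}] 2 has one home in box 5: r5c2. So r5c2=2.
Step 2. [r1c2∈{5}] r1c2 has the single candidate 5, so r1c2=5.
Step 3. [r3c2∈{4}] r3c2 has the single candidate 4. So r3c2=4.
Step 4. [r3c6∈{2,5}] row 3 places 2 nowhere but r3c6 ⇒ r3c6=2.
Step 5. [r1c1∈{2}] r1c1 is down to just 2, so r1c1=2.
Step 6. [r4c5∈{4}] r4c5's peers cover all but 4. So r4c5=4.
Step 7. [r3c5∈{6}] r3c5 is down to just 6, so r3c5=6.
Step 8. [r1c4∈{4}] nothing but 4 survives at r1c4, so r1c4=4.
Step 9. [r2c3∈{3}] r2c3's peers cover all but 3. So r2c3=3.
Step 10. [r5c4∈{6}] nothing but 6 survives at r5c4, so r5c4=6.
Step 11. [r3c3∈{5}] r3c3 has the single candidate 5. So r3c3=5.
Step 12. [r6c4∈{2}] r6c4 is down to just 2, so r6c4=2.
Step 13. [r5c3∈{4}] only 4 remains possible at r5c3 ⇒ r5c3=4.
Step 14. [r4c6∈{5}] nothing but 5 survives at r4c6, so r4c6=5.
Step 15. [r2c4∈{5}] r2c4 is down to just 5, so r2c4=5.
Step 16. [r6c5∈{3}] r6c5 has the single candidate 3 ⇒ r6c5=3.
Step 17. [r6c3∈{1}] r6c3 has the single candidate 1 ⇒ r6c3=1.

Answer: 2 5 6 4 1 3 / 4 1 3 5 2 6 / 1 4 5 3 6 2 / 6 3 2 1 4 5 / 3 2 4 6 5 1 / 5 6 1 2 3 4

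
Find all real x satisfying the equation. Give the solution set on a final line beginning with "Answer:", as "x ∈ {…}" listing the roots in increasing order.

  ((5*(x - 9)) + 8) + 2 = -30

Step 1. [((5*(x - 9)) + 8) + 2 = -30] the outer +2 inverts by subtracting 2. So sub: (5*(x - 9)) + 8 = -32.
Step 2. [(5*(x - 9)) + 8 = -32] peel the +8: subtract 8 from each side ⇒ sub: 5*(x - 9) = -40.
Step 3. [5*(x - 9) = -40] 5·(inner) — divide through by 5 ⇒ div: x - 9 = -8.
Step 4. [x - 9 = -8] the outer -9 inverts by adding 9, so sub: x = 1.

Answer: x ∈ {1}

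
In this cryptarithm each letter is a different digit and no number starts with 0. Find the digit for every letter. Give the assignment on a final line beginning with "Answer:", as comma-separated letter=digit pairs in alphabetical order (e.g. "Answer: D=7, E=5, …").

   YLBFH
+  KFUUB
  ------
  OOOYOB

Step 1. [col 1: H + B ≡ B (mod 10)] column 1 reads H+B+carry(0)=B with nothing yet; with all letters distinct, none taken yet, the only value for H is 0. So H=0.
Step 2. [col 1: H + B ≡ B (mod 10)] no forcing yet in column 1 (carry-in 0); B=5 is free and consistent — try it. So B=5.
Step 3. [col 2: F + U ≡ O (mod 10)] several values work for U in column 2 (F + U ≡ O (mod 10), carry-in 0); try U=8. So U=8.
Step 4. [col 2: F + U ≡ O (mod 10)] no forcing yet in column 2 (carry-in 0); F=3 is free and consistent — try it ⇒ F=3.
Step 5. [col 2: F + U ≡ O (mod 10)] column 2: given F=3, U=8, carry-in 0, and digits 0,3,5,8 already taken and all letters distinct, F+U≡O (mod 10) forces O=1 ⇒ O=1.
Step 6. [col 3: B + U ≡ Y (mod 10)] from column 3 (B=5, U=8, carry-in 1, digits 0,1,3,5,8 already taken and all letters distinct): Y must equal 4 ⇒ Y=4.
Step 7. [col 4: L + F ≡ O (mod 10)] column 4: given F=3, O=1, carry-in 1, and digits 0,1,3,4,5,8 already taken and all letters distinct, L+F≡O (mod 10) forces L=7 ⇒ L=7.
Step 8. [col 5: Y + K ≡ O (mod 10)] from column 5 (Y=4, O=1, carry-in 1, digits 0,1,3,4,5,7,8 already taken and all letters distinct): K must equal 6. So K=6.

Answer: B=5, F=3, H=0, K=6, L=7, O=1, U=8, Y=4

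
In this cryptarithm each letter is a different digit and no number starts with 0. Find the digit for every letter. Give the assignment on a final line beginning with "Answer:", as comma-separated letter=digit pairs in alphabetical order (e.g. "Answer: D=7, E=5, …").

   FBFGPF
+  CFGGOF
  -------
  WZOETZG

Step 1. [col 1: F + F ≡ G (mod 10)] G=4 is one option consistent with column 1 (F + F ≡ G (mod 10), carry-in 0) — take it ⇒ G=4.
Step 2. [W] adding two 6-digit numbers gives at most 6+1 digits, and here it does — W is that final carry and must be 1, so W=1.
Step 3. [col 1: F + F ≡ G (mod 10)] F=2 is one option consistent with column 1 (F + F ≡ G (mod 10), carry-in 0) — take it. So F=2.
Step 4. [col 2: P + O ≡ Z (mod 10)] P=3 is one option consistent with column 2 (P + O ≡ Z (mod 10), carry-in 0) — take it ⇒ P=3.
Step 5. [col 2: P + O ≡ Z (mod 10)] O=7 is one option consistent with column 2 (P + O ≡ Z (mod 10), carry-in 0) — take it. So O=7.
Step 6. [col 2: P + O ≡ Z (mod 10)] column 2: given P=3, O=7, carry-in 0, and digits 1,2,3,4,7 already taken and all letters distinct, P+O≡Z (mod 10) forces Z=0, so Z=0.
Step 7. [col 3: G + G ≡ T (mod 10)] from column 3 (G=4, carry-in 1, digits 0,1,2,3,4,7 already taken and all letters distinct): T must equal 9. So T=9.
Step 8. [col 4: F + G ≡ E (mod 10)] from column 4 (F=2, G=4, carry-in 0, digits 0,1,2,3,4,7,9 already taken and all letters distinct): E must equal 6 ⇒ E=6.
Step 9. [col 5: B + F ≡ O (mod 10)] column 5: given F=2, O=7, carry-in 0, and digits 0,1,2,3,4,6,7,9 already taken and all letters distinct, B+F≡O (mod 10) forces B=5 ⇒ B=5.
Step 10. [col 6: F + C ≡ Z (mod 10)] in column 6 we have F+C≡Z with carry-in 0; given F=2, Z=0 and digits 0,1,2,3,4,5,6,7,9 already taken and all letters distinct, that pins C to 8 ⇒ C=8.

Answer: B=5, C=8, E=6, F=2, G=4, O=7, P=3, T=9, W=1, Z=0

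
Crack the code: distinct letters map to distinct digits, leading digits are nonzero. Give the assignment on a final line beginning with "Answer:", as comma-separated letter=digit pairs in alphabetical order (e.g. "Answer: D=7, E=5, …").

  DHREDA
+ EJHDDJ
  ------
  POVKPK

Step 1. [col 1: A + J ≡ K (mod 10)] column 1 (A + J ≡ K (mod 10), carry-in 0) doesn't pin K yet; pick K=5 and continue ⇒ K=5.
Step 2. [col 1: A + J ≡ K (mod 10)] no forcing yet in column 1 (carry-in 0); A=4 is free and consistent — try it. So A=4.
Step 3. [col 1: A + J ≡ K (mod 10)] from column 1 (A=4, K=5, carry-in 0, digits 4,5 already taken and all letters distinct): J must equal 1 ⇒ J=1.
Step 4. [col 2: D + D ≡ P (mod 10)] column 2 (D + D ≡ P (mod 10), carry-in 0) doesn't pin P yet; pick P=6 and continue, so P=6.
Step 5. [col 2: D + D ≡ P (mod 10)] D=3 is one option consistent with column 2 (D + D ≡ P (mod 10), carry-in 0) — take it ⇒ D=3.
Step 6. [col 3: E + D ≡ K (mod 10)] from column 3 (D=3, K=5, carry-in 0, digits 1,3,4,5,6 already taken and all letters distinct): E must equal 2 ⇒ E=2.
Step 7. [col 4: R + H ≡ V (mod 10)] from column 4 (nothing yet, carry-in 0, digits 1,2,3,4,5,6 already taken and all letters distinct): V must equal 7 ⇒ V=7.
Step 8. [col 4: R + H ≡ V (mod 10)] several values work for R in column 4 (R + H ≡ V (mod 10), carry-in 0); try R=9 ⇒ R=9.
Step 9. [col 4: R + H ≡ V (mod 10)] column 4 reads R+H+carry(0)=V with R=9, V=7; with digits 1,2,3,4,5,6,7,9 already taken and all letters distinct, the only value for H is 8 ⇒ H=8.
Step 10. [col 5: H + J ≡ O (mod 10)] from column 5 (H=8, J=1, carry-in 1, digits 1,2,3,4,5,6,7,8,9 already taken and all letters distinct): O must equal 0 ⇒ O=0.

Answer: A=4, D=3, E=2, H=8, J=1, K=5, O=0, P=6, R=9, V=7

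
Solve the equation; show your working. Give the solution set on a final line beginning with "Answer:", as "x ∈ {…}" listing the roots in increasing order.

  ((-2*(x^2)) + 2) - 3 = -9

Step 1. [((-2*(x^2)) + 2) - 3 = -9] -3 is outermost — add 3 both sides, so sub: (-2*(x^2)) + 2 = -6.
Step 2. [(-2*(x^2)) + 2 = -6] 2 comes off first (subtract 2). So sub: -2*(x^2) = -8.
Step 3. [-2*(x^2) = -8] -2·(inner) — divide through by -2, so div: x^2 = 4.
Step 4. [x^2 = 4] √ both sides: 4 ≥ 0 gives two branches, so sqrt: x = 2 or -2.

Answer: x ∈ {-2, 2}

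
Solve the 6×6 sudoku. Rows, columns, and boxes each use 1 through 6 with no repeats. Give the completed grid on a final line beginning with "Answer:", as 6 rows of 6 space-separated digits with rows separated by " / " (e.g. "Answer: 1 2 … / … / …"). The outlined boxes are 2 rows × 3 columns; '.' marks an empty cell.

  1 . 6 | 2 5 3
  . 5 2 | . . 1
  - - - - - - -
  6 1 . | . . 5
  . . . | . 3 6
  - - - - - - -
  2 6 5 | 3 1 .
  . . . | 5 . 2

Step 1. [r4c3∈{4}] nothing but 4 survives at r4c3, so r4c3=4.
Step 2. [r6c2∈{3,4}] 3 has one home in col 2: r6c2 ⇒ r6c2=3.
Step 3. [r6c1∈{4}] r6c1 is down to just 4 ⇒ r6c1=4.
Step 4. [r2c4∈{4,6}] col 4 places 6 nowhere but r2c4, so r2c4=6.
Step 5. [r2c5∈{4}] r2c5 is down to just 4. So r2c5=4.
Step 6. [r5c6∈{4}] r5c6's peers cover all but 4 ⇒ r5c6=4.
Step 7. [r1c2∈{4}] nothing but 4 survives at r1c2, so r1c2=4.
Step 8. [r4c1∈{5}] only 5 remains possible at r4c1. So r4c1=5.
Step 9. [r4c4∈{1}] r4c4's peers cover all but 1. So r4c4=1.
Step 10. [r3c3∈{3}] only 3 remains possible at r3c3, so r3c3=3.
Step 11. [r3c4∈{4}] nothing but 4 survives at r3c4. So r3c4=4.
Step 12. [r4c2∈{2}] nothing but 2 survives at r4c2 ⇒ r4c2=2.
Step 13. [r6c5∈{6}] only 6 remains possible at r6c5 ⇒ r6c5=6.
Step 14. [r6c3∈{1}] only 1 remains possible at r6c3, so r6c3=1.
Step 15. [r3c5∈{2}] r3c5 has the single candidate 2 ⇒ r3c5=2.
Step 16. [r2c1∈{3}] r2c1's peers cover all but 3. So r2c1=3.

Answer: 1 4 6 2 5 3 / 3 5 2 6 4 1 / 6 1 3 4 2 5 / 5 2 4 1 3 6 / 2 6 5 3 1 4 / 4 3 1 5 6 2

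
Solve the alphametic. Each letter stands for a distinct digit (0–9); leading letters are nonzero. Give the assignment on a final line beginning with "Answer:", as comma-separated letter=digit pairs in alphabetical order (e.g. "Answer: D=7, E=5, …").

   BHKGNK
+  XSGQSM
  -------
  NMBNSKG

Step 1. [col 1: K + M ≡ G (mod 10)] no forcing yet in column 1 (carry-in 0); G=2 is free and consistent — try it ⇒ G=2.
Step 2. [col 1: K + M ≡ G (mod 10)] no forcing yet in column 1 (carry-in 0); K=9 is free and consistent — try it. So K=9.
Step 3. [col 1: K + M ≡ G (mod 10)] column 1 reads K+M+carry(0)=G with K=9, G=2; with digits 2,9 already taken and all letters distinct, the only value for M is 3. So M=3.
Step 4. [col 2: N + S ≡ K (mod 10)] column 2 (N + S ≡ K (mod 10), carry-in 1) doesn't pin S yet; pick S=7 and continue ⇒ S=7.
Step 5. [col 2: N + S ≡ K (mod 10)] column 2 reads N+S+carry(1)=K with S=7, K=9; with digits 2,3,7,9 already taken and all letters distinct, the only value for N is 1 ⇒ N=1.
Step 6. [col 3: G + Q ≡ S (mod 10)] column 3: given G=2, S=7, carry-in 0, and digits 1,2,3,7,9 already taken and all letters distinct, G+Q≡S (mod 10) forces Q=5. So Q=5.
Step 7. [col 5: H + S ≡ B (mod 10)] no forcing yet in column 5 (carry-in 1); B=4 is free and consistent — try it, so B=4.
Step 8. [col 5: H + S ≡ B (mod 10)] in column 5 we have H+S≡B with carry-in 1; given S=7, B=4 and digits 1,2,3,4,5,7,9 already taken and all letters distinct, that pins H to 6, so H=6.
Step 9. [col 6: B + X ≡ M (mod 10)] from column 6 (B=4, M=3, carry-in 1, digits 1,2,3,4,5,6,7,9 already taken and all letters distinct): X must equal 8. So X=8.

Answer: B=4, G=2, H=6, K=9, M=3, N=1, Q=5, S=7, X=8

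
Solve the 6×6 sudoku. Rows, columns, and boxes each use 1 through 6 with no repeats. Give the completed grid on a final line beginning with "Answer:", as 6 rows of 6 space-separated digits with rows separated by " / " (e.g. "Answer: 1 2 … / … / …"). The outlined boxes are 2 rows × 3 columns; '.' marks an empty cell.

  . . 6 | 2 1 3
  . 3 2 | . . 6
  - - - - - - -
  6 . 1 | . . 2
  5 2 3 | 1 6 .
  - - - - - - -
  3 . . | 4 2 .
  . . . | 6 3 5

Step 1. [r2c5∈{4,5}] r2c5 is the only open cell in box 2 admitting 4 ⇒ r2c5=4.
Step 2. [r3c2∈{4}] r3c2's peers cover all but 4. So r3c2=4.
Step 3. [r6c1∈{1,2,4}] in row 6, 2 fits only at r6c1 ⇒ r6c1=2.
Step 4. [r5c2∈{1,5,6}] 6 has one home in row 5: r5c2 ⇒ r5c2=6.
Step 5. [r3c5∈{5}] r3c5 is down to just 5 ⇒ r3c5=5.
Step 6. [r5c3∈{5}] nothing but 5 survives at r5c3, so r5c3=5.
Step 7. [r1c2∈{5}] r1c2's peers cover all but 5. So r1c2=5.
Step 8. [r4c6∈{4}] r4c6 is down to just 4. So r4c6=4.
Step 9. [r2c1∈{1}] nothing but 1 survives at r2c1 ⇒ r2c1=1.
Step 10. [r5c6∈{1}] r5c6 has the single candidate 1 ⇒ r5c6=1.
Step 11. [r6c2∈{1}] nothing but 1 survives at r6c2. So r6c2=1.
Step 12. [r6c3∈{4}] r6c3 has the single candidate 4, so r6c3=4.
Step 13. [r2c4∈{5}] r2c4 has the single candidate 5 ⇒ r2c4=5.
Step 14. [r1c1∈{4}] nothing but 4 survives at r1c1. So r1c1=4.
Step 15. [r3c4∈{3}] r3c4 has the single candidate 3 ⇒ r3c4=3.

Answer: 4 5 6 2 1 3 / 1 3 2 5 4 6 / 6 4 1 3 5 2 / 5 2 3 1 6 4 / 3 6 5 4 2 1 / 2 1 4 6 3 5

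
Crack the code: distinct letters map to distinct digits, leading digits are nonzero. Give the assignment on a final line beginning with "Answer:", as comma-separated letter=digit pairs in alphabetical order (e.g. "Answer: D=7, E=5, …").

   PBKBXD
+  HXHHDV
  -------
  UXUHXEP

Step 1. [col 1: D + V ≡ P (mod 10)] V=2 is one option consistent with column 1 (D + V ≡ P (mod 10), carry-in 0) — take it ⇒ V=2.
Step 2. [U] U is the leading digit of a 7-digit sum of two 6-digit numbers; the final carry is exactly 1, so U=1.
Step 3. [col 1: D + V ≡ P (mod 10)] no forcing yet in column 1 (carry-in 0); D=3 is free and consistent — try it. So D=3.
Step 4. [col 1: D + V ≡ P (mod 10)] column 1 reads D+V+carry(0)=P with D=3, V=2; with digits 1,2,3 already taken and all letters distinct, the only value for P is 5 ⇒ P=5.
Step 5. [col 2: X + D ≡ E (mod 10)] column 2 (X + D ≡ E (mod 10), carry-in 0) doesn't pin E yet; pick E=7 and continue ⇒ E=7.
Step 6. [col 2: X + D ≡ E (mod 10)] column 2: given D=3, E=7, carry-in 0, and digits 1,2,3,5,7 already taken and all letters distinct, X+D≡E (mod 10) forces X=4, so X=4.
Step 7. [col 3: B + H ≡ X (mod 10)] several values work for H in column 3 (B + H ≡ X (mod 10), carry-in 0); try H=8, so H=8.
Step 8. [col 3: B + H ≡ X (mod 10)] from column 3 (H=8, X=4, carry-in 0, digits 1,2,3,4,5,7,8 already taken and all letters distinct): B must equal 6, so B=6.
Step 9. [col 4: K + H ≡ H (mod 10)] in column 4 we have K+H≡H with carry-in 1; given H=8 and digits 1,2,3,4,5,6,7,8 already taken and all letters distinct, that pins K to 9. So K=9.

Answer: B=6, D=3, E=7, H=8, K=9, P=5, U=1, V=2, X=4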